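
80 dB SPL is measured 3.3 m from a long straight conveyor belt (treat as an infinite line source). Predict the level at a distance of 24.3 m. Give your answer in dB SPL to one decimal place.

Cylindrical spreading from a line source gives a 10·log₁₀(r₂/r₁) drop.
L₂ = 80 − 10·log₁₀(24.3/3.3) = 80 − 8.671 = 71.33 dB SPL.

71.3 dB SPL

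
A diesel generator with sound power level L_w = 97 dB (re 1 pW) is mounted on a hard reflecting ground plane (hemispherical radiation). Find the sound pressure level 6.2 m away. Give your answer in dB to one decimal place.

73.2 dB

The power spreads over a hemisphere of area 2π·r², so L_p = L_w − 10·log₁₀(2π·r²).
2π·r² = 241.5 m², 10·log₁₀ of that is 23.830 dB.
L_p = 97 − 23.830 = 73.17 dB.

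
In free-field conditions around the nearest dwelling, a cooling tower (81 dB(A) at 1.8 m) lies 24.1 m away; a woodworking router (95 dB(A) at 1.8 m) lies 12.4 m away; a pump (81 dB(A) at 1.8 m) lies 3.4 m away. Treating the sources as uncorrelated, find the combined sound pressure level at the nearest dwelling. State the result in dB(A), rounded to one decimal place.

First find each source's level at the receiver (point-source: −20·log₁₀(r/r_ref)), then combine on an intensity basis.
cooling tower: 81 − 20·log₁₀(24.1/1.8) = 81 − 22.53 = 58.47 dB(A).
woodworking router: 95 − 20·log₁₀(12.4/1.8) = 95 − 16.76 = 78.24 dB(A).
pump: 81 − 20·log₁₀(3.4/1.8) = 81 − 5.52 = 75.48 dB(A).
Σ 10^(L/10) = 1.026e+08 → L_total = 10·log₁₀(1.026e+08) = 80.11 dB(A).

80.1 dB(A)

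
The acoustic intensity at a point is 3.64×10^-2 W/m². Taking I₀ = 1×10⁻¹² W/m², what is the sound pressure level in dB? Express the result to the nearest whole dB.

I/I₀ = 3.64×10^-2/10⁻¹² = 3.64×10^10, and L = 10·log₁₀(I/I₀).
L = 10·(0.5611 + 10) = 105.61 dB.

106 dB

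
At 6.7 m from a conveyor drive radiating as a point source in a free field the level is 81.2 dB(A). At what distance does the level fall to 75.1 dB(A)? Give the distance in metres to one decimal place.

13.5 m

The 6.1 dB drop corresponds to a distance ratio of 10^(6.1/20) for a point source.
r₂ = 6.7·10^((81.2−75.1)/20) = 6.7·10^(6.1/20) = 13.52 m.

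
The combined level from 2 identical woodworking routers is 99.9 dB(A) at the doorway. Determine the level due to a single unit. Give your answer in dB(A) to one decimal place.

Dividing the total intensity by 2 lowers the level by 10·log₁₀ 2 = 3.010 dB: L₁ = 99.9 − 3.010.

96.9 dB(A)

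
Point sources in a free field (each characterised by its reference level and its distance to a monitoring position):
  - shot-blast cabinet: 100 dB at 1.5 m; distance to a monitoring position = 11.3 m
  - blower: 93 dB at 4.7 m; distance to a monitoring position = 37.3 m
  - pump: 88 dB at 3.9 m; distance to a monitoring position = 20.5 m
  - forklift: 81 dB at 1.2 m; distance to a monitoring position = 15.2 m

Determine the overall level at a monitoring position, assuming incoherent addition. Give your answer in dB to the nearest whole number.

84 dB

Apply inverse-square spreading to bring every level to the receiver, then sum 10^(L/10).
shot-blast cabinet: 100 − 20·log₁₀(11.3/1.5) = 100 − 17.54 = 82.46 dB.
blower: 93 − 20·log₁₀(37.3/4.7) = 93 − 17.99 = 75.01 dB.
pump: 88 − 20·log₁₀(20.5/3.9) = 88 − 14.41 = 73.59 dB.
forklift: 81 − 20·log₁₀(15.2/1.2) = 81 − 22.05 = 58.95 dB.
Σ 10^(L/10) = 2.315e+08 → L_total = 10·log₁₀(2.315e+08) = 83.65 dB.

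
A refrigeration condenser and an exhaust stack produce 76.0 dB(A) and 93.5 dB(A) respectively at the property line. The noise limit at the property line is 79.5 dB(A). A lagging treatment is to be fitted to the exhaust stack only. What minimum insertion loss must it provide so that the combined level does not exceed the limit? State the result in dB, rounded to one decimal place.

Fixed contribution from the other source: Σ 10^(L/10) = 10^(76.0/10) = 3.981e+07 (76.00 dB(A)).
To meet 79.5 dB(A) overall, the treated exhaust stack may contribute at most 10^(79.5/10) − 3.981e+07 = 4.931e+07, i.e. 76.93 dB(A).
So the exhaust stack must be reduced from 93.5 to 76.93 dB(A): IL = 16.57 dB.

16.6 dB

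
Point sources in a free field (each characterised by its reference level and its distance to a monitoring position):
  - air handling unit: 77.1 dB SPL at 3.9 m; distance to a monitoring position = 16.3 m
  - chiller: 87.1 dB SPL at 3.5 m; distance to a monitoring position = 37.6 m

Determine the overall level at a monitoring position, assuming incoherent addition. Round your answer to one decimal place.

First find each source's level at the receiver (point-source: −20·log₁₀(r/r_ref)), then combine on an intensity basis.
air handling unit: 77.1 − 20·log₁₀(16.3/3.9) = 77.1 − 12.42 = 64.68 dB SPL.
chiller: 87.1 − 20·log₁₀(37.6/3.5) = 87.1 − 20.62 = 66.48 dB SPL.
Σ 10^(L/10) = 7.380e+06 → L_total = 10·log₁₀(7.380e+06) = 68.68 dB SPL.

68.7 dB SPL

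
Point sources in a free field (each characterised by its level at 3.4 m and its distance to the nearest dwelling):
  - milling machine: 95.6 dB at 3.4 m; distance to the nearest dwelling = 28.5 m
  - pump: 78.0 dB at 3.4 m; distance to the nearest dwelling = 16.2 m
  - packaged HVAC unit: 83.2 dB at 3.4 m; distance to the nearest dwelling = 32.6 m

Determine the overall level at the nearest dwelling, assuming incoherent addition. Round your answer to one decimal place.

77.5 dB

Apply inverse-square spreading to bring every level to the receiver, then sum 10^(L/10).
milling machine: 95.6 − 20·log₁₀(28.5/3.4) = 95.6 − 18.47 = 77.13 dB.
pump: 78.0 − 20·log₁₀(16.2/3.4) = 78.0 − 13.56 = 64.44 dB.
packaged HVAC unit: 83.2 − 20·log₁₀(32.6/3.4) = 83.2 − 19.63 = 63.57 dB.
Σ 10^(L/10) = 5.673e+07 → L_total = 10·log₁₀(5.673e+07) = 77.54 dB.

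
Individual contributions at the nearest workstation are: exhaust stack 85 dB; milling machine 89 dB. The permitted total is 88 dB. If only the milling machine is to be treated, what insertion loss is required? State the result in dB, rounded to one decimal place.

4.0 dB

Fixed contribution from the other source: Σ 10^(L/10) = 10^(85/10) = 3.162e+08 (85.00 dB).
To meet 88 dB overall, the treated milling machine may contribute at most 10^(88/10) − 3.162e+08 = 3.147e+08, i.e. 84.98 dB.
Required insertion loss = 89 − 84.98 = 4.02 dB.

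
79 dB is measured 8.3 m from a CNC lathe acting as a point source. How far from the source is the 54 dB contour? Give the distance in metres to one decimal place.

147.6 m

Point-source spreading drops the level by 20·log₁₀(r₂/r₁); inverting, r₂/r₁ = 10^(ΔL/20).
r₂ = 8.3·10^((79−54)/20) = 8.3·10^(25.0/20) = 147.60 m.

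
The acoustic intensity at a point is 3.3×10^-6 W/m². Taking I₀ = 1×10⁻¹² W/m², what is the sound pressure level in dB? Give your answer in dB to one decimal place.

65.2 dB

L = 10·log₁₀(I/I₀) = 10·log₁₀(3.3×10^-6/10⁻¹²) = 10·log₁₀(3.3×10^6).
L = 10·(0.5185 + 6) = 65.19 dB.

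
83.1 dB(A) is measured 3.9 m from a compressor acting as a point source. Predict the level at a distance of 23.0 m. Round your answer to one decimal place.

67.7 dB(A)

Spherical spreading from a point source gives a 20·log₁₀(r₂/r₁) drop.
L₂ = 83.1 − 20·log₁₀(23.0/3.9) = 83.1 − 15.413 = 67.69 dB(A).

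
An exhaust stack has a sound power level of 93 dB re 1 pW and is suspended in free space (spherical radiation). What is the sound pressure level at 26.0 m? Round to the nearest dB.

Free-field spherical radiation: L_p = L_w − 10·log₁₀(4π·r²), r = 26.0 m.
4π·r² = 8495 m², 10·log₁₀ of that is 39.292 dB.
L_p = 93 − 39.292 = 53.71 dB.

54 dB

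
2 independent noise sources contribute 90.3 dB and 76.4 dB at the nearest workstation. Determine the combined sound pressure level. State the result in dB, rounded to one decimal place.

90.5 dB

Incoherent sources combine by intensity addition: L_total = 10·log₁₀(Σ 10^(L_i/10)).
Σ 10^(L/10) = 10^(90.3/10) + 10^(76.4/10) = 1.115e+09.
L_total = 10·log₁₀(1.115e+09) = 90.47 dB.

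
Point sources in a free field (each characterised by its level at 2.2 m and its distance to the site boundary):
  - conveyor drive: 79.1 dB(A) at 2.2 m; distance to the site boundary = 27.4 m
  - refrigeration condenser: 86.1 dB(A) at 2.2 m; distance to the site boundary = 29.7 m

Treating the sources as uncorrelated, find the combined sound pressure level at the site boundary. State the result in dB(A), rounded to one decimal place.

64.4 dB(A)

Apply inverse-square spreading to bring every level to the receiver, then sum 10^(L/10).
conveyor drive: 79.1 − 20·log₁₀(27.4/2.2) = 79.1 − 21.91 = 57.19 dB(A).
refrigeration condenser: 86.1 − 20·log₁₀(29.7/2.2) = 86.1 − 22.61 = 63.49 dB(A).
Σ 10^(L/10) = 2.759e+06 → L_total = 10·log₁₀(2.759e+06) = 64.41 dB(A).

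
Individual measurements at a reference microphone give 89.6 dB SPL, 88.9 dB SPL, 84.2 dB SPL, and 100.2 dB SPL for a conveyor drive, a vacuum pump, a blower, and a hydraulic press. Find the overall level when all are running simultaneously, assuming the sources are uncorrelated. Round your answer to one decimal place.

100.9 dB SPL

For uncorrelated sources the intensities add, so convert each level to linear form, sum, and take 10·log₁₀ of the total.
Σ 10^(L/10) = 10^(89.6/10) + 10^(88.9/10) + 10^(84.2/10) + 10^(100.2/10) = 1.242e+10.
L_total = 10·log₁₀(1.242e+10) = 100.94 dB SPL.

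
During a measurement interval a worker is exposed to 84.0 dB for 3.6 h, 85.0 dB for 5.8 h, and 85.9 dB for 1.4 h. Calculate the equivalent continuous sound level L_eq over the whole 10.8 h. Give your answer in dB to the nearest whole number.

Weight each interval's intensity by its duration and average over T = 10.8 h:
Σ tᵢ·10^(Lᵢ/10) = 3.6·10^(84.0/10) + 5.8·10^(85.0/10) + 1.4·10^(85.9/10) = 3.283e+09.
L_eq = 10·log₁₀(3.283e+09/10.8) = 84.83 dB.

85 dB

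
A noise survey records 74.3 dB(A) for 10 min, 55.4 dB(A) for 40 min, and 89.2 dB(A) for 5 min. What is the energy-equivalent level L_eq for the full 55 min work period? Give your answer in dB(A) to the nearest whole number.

79 dB(A)

Weight each interval's intensity by its duration and average over T = 55 min:
Σ tᵢ·10^(Lᵢ/10) = 10·10^(74.3/10) + 40·10^(55.4/10) + 5·10^(89.2/10) = 4.442e+09.
L_eq = 10·log₁₀(4.442e+09/55) = 79.07 dB(A).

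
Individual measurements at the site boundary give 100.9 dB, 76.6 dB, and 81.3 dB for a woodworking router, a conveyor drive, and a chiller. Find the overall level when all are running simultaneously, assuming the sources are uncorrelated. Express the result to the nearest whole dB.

101 dB

For uncorrelated sources the intensities add, so convert each level to linear form, sum, and take 10·log₁₀ of the total.
Σ 10^(L/10) = 10^(100.9/10) + 10^(76.6/10) + 10^(81.3/10) = 1.248e+10.
L_total = 10·log₁₀(1.248e+10) = 100.96 dB.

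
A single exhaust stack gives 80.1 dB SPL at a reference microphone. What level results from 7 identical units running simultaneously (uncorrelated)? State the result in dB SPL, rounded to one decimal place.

88.6 dB SPL

With 7 equal, uncorrelated contributions the intensity is 7× that of one unit, giving a rise of 10·log₁₀ 7.
L_total = 80.1 + 10·log₁₀(7) = 80.1 + 8.451 = 88.55 dB SPL.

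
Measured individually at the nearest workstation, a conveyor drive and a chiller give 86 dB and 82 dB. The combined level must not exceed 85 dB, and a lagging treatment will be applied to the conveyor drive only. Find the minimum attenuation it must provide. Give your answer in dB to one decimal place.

The untreated sources together contribute 10^(82/10) = 1.585e+08, i.e. 82.00 dB.
To meet 85 dB overall, the treated conveyor drive may contribute at most 10^(85/10) − 1.585e+08 = 1.577e+08, i.e. 81.98 dB.
So the conveyor drive must be reduced from 86 to 81.98 dB: IL = 4.02 dB.

4.0 dB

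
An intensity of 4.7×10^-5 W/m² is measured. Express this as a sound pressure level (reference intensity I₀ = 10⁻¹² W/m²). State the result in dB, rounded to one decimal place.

I/I₀ = 4.7×10^-5/10⁻¹² = 4.7×10^7, and L = 10·log₁₀(I/I₀).
L = 10·(0.6721 + 7) = 76.72 dB.

76.7 dB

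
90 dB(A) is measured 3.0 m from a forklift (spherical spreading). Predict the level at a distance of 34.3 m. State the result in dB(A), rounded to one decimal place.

68.8 dB(A)

Spherical spreading from a point source gives a 20·log₁₀(r₂/r₁) drop.
L₂ = 90 − 20·log₁₀(34.3/3.0) = 90 − 21.163 = 68.84 dB(A).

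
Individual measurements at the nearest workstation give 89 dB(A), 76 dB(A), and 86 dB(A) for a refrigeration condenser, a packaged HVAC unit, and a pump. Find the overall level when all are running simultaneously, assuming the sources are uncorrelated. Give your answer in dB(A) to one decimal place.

Incoherent sources combine by intensity addition: L_total = 10·log₁₀(Σ 10^(L_i/10)).
Σ 10^(L/10) = 10^(89/10) + 10^(76/10) + 10^(86/10) = 1.232e+09.
L_total = 10·log₁₀(1.232e+09) = 90.91 dB(A).

90.9 dB(A)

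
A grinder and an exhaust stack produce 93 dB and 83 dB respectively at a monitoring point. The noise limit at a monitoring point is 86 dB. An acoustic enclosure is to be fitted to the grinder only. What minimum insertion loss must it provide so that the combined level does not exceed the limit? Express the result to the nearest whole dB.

Fixed contribution from the other source: Σ 10^(L/10) = 10^(83/10) = 1.995e+08 (83.00 dB).
The limit corresponds to 10^(86/10) = 3.981e+08; subtracting the fixed part leaves 1.986e+08 for the grinder, i.e. 82.98 dB.
Required insertion loss = 93 − 82.98 = 10.02 dB.

10 dB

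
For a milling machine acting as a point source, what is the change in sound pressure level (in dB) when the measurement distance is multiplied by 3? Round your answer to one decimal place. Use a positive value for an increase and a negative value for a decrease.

-9.5 dB

A point source loses 6 dB per doubling of distance; generally ΔL = −20·log₁₀(r₂/r₁).
ΔL = −20·log₁₀(3) = -9.54 dB.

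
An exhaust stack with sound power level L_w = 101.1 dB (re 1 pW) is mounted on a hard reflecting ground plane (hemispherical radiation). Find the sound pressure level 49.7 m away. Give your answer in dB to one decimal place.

The power spreads over a hemisphere of area 2π·r², so L_p = L_w − 10·log₁₀(2π·r²).
2π·r² = 1.552e+04 m², 10·log₁₀ of that is 41.909 dB.
L_p = 101.1 − 41.909 = 59.19 dB.

59.2 dB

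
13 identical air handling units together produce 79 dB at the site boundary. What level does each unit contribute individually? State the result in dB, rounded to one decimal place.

67.9 dB

For N identical incoherent sources L_total = L₁ + 10·log₁₀ N, so L₁ = 79 − 10·log₁₀(13) = 79 − 11.139.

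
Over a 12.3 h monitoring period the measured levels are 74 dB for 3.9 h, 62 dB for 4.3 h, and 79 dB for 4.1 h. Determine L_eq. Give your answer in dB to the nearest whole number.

L_eq = 10·log₁₀[(1/T)·Σ tᵢ·10^(Lᵢ/10)] with T = 12.3 h.
Σ tᵢ·10^(Lᵢ/10) = 3.9·10^(74/10) + 4.3·10^(62/10) + 4.1·10^(79/10) = 4.305e+08.
L_eq = 10·log₁₀(4.305e+08/12.3) = 75.44 dB.

75 dB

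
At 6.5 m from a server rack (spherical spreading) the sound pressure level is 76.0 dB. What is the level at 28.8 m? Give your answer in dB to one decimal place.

63.1 dB

Point-source attenuation: ΔL = 20·log₁₀(r₂/r₁) = 20·log₁₀(28.8/6.5) = 12.930 dB.
L₂ = 76.0 − 20·log₁₀(28.8/6.5) = 76.0 − 12.930 = 63.07 dB.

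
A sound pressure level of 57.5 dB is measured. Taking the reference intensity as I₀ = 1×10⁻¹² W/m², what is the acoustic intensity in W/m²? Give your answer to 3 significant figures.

I = I₀·10^(L/10) = 10⁻¹² × 10^(57.5/10) = 10^(-6.250).

5.62e-07 W/m²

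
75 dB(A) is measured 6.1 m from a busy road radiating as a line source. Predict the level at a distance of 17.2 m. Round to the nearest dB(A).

Cylindrical spreading from a line source gives a 10·log₁₀(r₂/r₁) drop.
L₂ = 75 − 10·log₁₀(17.2/6.1) = 75 − 4.502 = 70.50 dB(A).

70 dB(A)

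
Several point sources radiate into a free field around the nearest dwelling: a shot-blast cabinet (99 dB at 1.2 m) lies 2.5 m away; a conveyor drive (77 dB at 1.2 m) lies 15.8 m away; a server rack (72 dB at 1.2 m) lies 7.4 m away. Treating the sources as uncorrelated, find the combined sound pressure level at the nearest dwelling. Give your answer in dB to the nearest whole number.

93 dB

Apply inverse-square spreading to bring every level to the receiver, then sum 10^(L/10).
shot-blast cabinet: 99 − 20·log₁₀(2.5/1.2) = 99 − 6.38 = 92.62 dB.
conveyor drive: 77 − 20·log₁₀(15.8/1.2) = 77 − 22.39 = 54.61 dB.
server rack: 72 − 20·log₁₀(7.4/1.2) = 72 − 15.80 = 56.20 dB.
Σ 10^(L/10) = 1.831e+09 → L_total = 10·log₁₀(1.831e+09) = 92.63 dB.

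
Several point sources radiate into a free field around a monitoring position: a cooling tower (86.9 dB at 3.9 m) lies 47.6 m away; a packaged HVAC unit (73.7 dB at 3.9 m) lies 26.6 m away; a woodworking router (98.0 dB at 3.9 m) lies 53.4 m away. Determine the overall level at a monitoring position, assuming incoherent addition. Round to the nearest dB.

First find each source's level at the receiver (point-source: −20·log₁₀(r/r_ref)), then combine on an intensity basis.
cooling tower: 86.9 − 20·log₁₀(47.6/3.9) = 86.9 − 21.73 = 65.17 dB.
packaged HVAC unit: 73.7 − 20·log₁₀(26.6/3.9) = 73.7 − 16.68 = 57.02 dB.
woodworking router: 98.0 − 20·log₁₀(53.4/3.9) = 98.0 − 22.73 = 75.27 dB.
Σ 10^(L/10) = 3.745e+07 → L_total = 10·log₁₀(3.745e+07) = 75.73 dB.

76 dB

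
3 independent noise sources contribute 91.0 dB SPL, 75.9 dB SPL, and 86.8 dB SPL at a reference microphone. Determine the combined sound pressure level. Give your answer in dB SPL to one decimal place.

For uncorrelated sources the intensities add, so convert each level to linear form, sum, and take 10·log₁₀ of the total.
Σ 10^(L/10) = 10^(91.0/10) + 10^(75.9/10) + 10^(86.8/10) = 1.776e+09.
L_total = 10·log₁₀(1.776e+09) = 92.50 dB SPL.

92.5 dB SPL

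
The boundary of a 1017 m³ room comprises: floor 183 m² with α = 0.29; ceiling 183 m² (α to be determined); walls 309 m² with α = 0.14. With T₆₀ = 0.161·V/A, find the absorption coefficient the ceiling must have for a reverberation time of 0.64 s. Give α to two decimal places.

0.87

A = 0.161·V/T₆₀ = 0.161·1017/0.64 = 255.84 m² sabins.
Absorption from the other surfaces = 183·0.29 + 309·0.14 = 96.33 m², so the ceiling must supply 159.51 m² over 183 m².
α = 159.51/183 = 0.872.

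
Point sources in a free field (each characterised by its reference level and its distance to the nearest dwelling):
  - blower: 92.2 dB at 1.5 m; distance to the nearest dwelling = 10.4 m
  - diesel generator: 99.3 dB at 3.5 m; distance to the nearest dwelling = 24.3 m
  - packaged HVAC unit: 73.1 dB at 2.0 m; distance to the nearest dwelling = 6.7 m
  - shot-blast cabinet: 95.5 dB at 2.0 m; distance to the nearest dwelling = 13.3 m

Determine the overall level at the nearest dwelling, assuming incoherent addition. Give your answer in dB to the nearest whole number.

First find each source's level at the receiver (point-source: −20·log₁₀(r/r_ref)), then combine on an intensity basis.
blower: 92.2 − 20·log₁₀(10.4/1.5) = 92.2 − 16.82 = 75.38 dB.
diesel generator: 99.3 − 20·log₁₀(24.3/3.5) = 99.3 − 16.83 = 82.47 dB.
packaged HVAC unit: 73.1 − 20·log₁₀(6.7/2.0) = 73.1 − 10.50 = 62.60 dB.
shot-blast cabinet: 95.5 − 20·log₁₀(13.3/2.0) = 95.5 − 16.46 = 79.04 dB.
Σ 10^(L/10) = 2.931e+08 → L_total = 10·log₁₀(2.931e+08) = 84.67 dB.

85 dB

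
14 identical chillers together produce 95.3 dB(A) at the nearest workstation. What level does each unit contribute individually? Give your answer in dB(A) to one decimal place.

Dividing the total intensity by 14 lowers the level by 10·log₁₀ 14 = 11.461 dB: L₁ = 95.3 − 11.461.

83.8 dB(A)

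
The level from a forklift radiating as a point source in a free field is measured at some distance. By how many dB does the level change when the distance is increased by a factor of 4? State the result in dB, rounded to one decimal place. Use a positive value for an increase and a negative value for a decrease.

-12.0 dB

Point-source spreading: ΔL = −20·log₁₀(r₂/r₁).
ΔL = −20·log₁₀(4) = -12.04 dB.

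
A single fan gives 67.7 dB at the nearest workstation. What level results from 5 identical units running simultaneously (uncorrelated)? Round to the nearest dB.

With 5 equal, uncorrelated contributions the intensity is 5× that of one unit, giving a rise of 10·log₁₀ 5.
L_total = 67.7 + 10·log₁₀(5) = 67.7 + 6.990 = 74.69 dB.

75 dB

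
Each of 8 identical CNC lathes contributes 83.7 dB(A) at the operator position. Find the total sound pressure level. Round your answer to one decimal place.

92.7 dB(A)

With 8 equal, uncorrelated contributions the intensity is 8× that of one unit, giving a rise of 10·log₁₀ 8.
L_total = 83.7 + 10·log₁₀(8) = 83.7 + 9.031 = 92.73 dB(A).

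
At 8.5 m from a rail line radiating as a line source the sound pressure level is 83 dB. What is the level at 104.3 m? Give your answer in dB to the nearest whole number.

Cylindrical spreading from a line source gives a 10·log₁₀(r₂/r₁) drop.
L₂ = 83 − 10·log₁₀(104.3/8.5) = 83 − 10.889 = 72.11 dB.

72 dB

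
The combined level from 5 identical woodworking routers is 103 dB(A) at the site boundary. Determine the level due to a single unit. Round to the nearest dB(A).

96 dB(A)

Dividing the total intensity by 5 lowers the level by 10·log₁₀ 5 = 6.990 dB: L₁ = 103 − 6.990.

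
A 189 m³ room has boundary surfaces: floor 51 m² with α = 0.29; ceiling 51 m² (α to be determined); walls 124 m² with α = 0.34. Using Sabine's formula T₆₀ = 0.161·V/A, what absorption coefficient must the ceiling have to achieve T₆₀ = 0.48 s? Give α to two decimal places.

Required total absorption A = 0.161·189/0.48 = 63.39 m².
Absorption from the other surfaces = 51·0.29 + 124·0.34 = 56.95 m², so the ceiling must supply 6.44 m² over 51 m².
α = 6.44/51 = 0.126.

0.13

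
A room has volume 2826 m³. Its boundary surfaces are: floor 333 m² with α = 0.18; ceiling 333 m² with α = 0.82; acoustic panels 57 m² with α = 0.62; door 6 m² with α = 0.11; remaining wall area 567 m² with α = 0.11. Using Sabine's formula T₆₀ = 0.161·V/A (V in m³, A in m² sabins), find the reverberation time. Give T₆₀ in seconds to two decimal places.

1.05 s

Total absorption A = 333·0.18 + 333·0.82 + 57·0.62 + 6·0.11 + 567·0.11 = 431.37 m² sabins.
T₆₀ = 0.161·V/A = 0.161·2826/431.37 = 1.055 s.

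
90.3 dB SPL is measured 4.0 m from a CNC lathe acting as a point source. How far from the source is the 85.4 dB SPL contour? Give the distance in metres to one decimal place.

Point-source spreading drops the level by 20·log₁₀(r₂/r₁); inverting, r₂/r₁ = 10^(ΔL/20).
r₂ = 4.0·10^((90.3−85.4)/20) = 4.0·10^(4.9/20) = 7.03 m.

7.0 m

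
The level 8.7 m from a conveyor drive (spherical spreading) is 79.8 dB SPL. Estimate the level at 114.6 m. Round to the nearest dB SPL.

For a point source, L₂ = L₁ − 20·log₁₀(r₂/r₁).
L₂ = 79.8 − 20·log₁₀(114.6/8.7) = 79.8 − 22.393 = 57.41 dB SPL.

57 dB SPL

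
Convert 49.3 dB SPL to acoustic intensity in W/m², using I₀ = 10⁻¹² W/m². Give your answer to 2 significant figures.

I/I₀ = 10^(49.3/10) = 8.511e+04, so I = 8.511e+04 × 10⁻¹² W/m².

8.5e-08 W/m²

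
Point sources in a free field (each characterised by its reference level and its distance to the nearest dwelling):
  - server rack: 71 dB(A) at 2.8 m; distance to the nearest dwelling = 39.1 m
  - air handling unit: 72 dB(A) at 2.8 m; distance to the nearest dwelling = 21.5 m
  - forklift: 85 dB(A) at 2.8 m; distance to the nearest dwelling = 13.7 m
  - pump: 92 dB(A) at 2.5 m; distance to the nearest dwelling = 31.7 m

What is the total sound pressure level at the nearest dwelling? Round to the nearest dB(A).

First find each source's level at the receiver (point-source: −20·log₁₀(r/r_ref)), then combine on an intensity basis.
server rack: 71 − 20·log₁₀(39.1/2.8) = 71 − 22.90 = 48.10 dB(A).
air handling unit: 72 − 20·log₁₀(21.5/2.8) = 72 − 17.71 = 54.29 dB(A).
forklift: 85 − 20·log₁₀(13.7/2.8) = 85 − 13.79 = 71.21 dB(A).
pump: 92 − 20·log₁₀(31.7/2.5) = 92 − 22.06 = 69.94 dB(A).
Σ 10^(L/10) = 2.340e+07 → L_total = 10·log₁₀(2.340e+07) = 73.69 dB(A).

74 dB(A)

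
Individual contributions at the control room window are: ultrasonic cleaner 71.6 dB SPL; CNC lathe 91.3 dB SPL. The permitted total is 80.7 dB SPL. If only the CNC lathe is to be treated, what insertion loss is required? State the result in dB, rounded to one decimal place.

Fixed contribution from the other source: Σ 10^(L/10) = 10^(71.6/10) = 1.445e+07 (71.60 dB SPL).
To meet 80.7 dB SPL overall, the treated CNC lathe may contribute at most 10^(80.7/10) − 1.445e+07 = 1.030e+08, i.e. 80.13 dB SPL.
So the CNC lathe must be reduced from 91.3 to 80.13 dB SPL: IL = 11.17 dB.

11.2 dB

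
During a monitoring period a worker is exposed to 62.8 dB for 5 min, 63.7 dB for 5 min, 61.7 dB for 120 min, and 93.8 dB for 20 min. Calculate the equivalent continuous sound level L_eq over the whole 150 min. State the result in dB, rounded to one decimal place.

The energy average is taken in the linear domain: L_eq = 10·log₁₀[(Σ tᵢ·10^(Lᵢ/10))/T], T = 150 min.
Σ tᵢ·10^(Lᵢ/10) = 5·10^(62.8/10) + 5·10^(63.7/10) + 120·10^(61.7/10) + 20·10^(93.8/10) = 4.818e+10.
L_eq = 10·log₁₀(4.818e+10/150) = 85.07 dB.

85.1 dB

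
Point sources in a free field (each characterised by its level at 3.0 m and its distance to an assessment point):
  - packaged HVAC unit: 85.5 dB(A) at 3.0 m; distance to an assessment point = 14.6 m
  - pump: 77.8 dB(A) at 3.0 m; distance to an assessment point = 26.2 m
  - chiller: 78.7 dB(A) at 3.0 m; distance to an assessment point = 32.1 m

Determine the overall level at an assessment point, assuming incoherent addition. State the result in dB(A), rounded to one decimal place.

72.2 dB(A)

First find each source's level at the receiver (point-source: −20·log₁₀(r/r_ref)), then combine on an intensity basis.
packaged HVAC unit: 85.5 − 20·log₁₀(14.6/3.0) = 85.5 − 13.74 = 71.76 dB(A).
pump: 77.8 − 20·log₁₀(26.2/3.0) = 77.8 − 18.82 = 58.98 dB(A).
chiller: 78.7 − 20·log₁₀(32.1/3.0) = 78.7 − 20.59 = 58.11 dB(A).
Σ 10^(L/10) = 1.642e+07 → L_total = 10·log₁₀(1.642e+07) = 72.15 dB(A).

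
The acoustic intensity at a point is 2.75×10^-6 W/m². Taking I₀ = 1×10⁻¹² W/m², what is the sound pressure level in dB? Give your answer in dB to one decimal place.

Dividing by I₀ shifts the exponent by 12: I/I₀ = 2.75×10^6.
L = 10·(0.4393 + 6) = 64.39 dB.

64.4 dB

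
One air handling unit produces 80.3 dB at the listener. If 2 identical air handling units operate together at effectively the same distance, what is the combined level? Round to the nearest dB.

83 dB

With 2 equal, uncorrelated contributions the intensity is 2× that of one unit, giving a rise of 10·log₁₀ 2.
L_total = 80.3 + 10·log₁₀(2) = 80.3 + 3.010 = 83.31 dB.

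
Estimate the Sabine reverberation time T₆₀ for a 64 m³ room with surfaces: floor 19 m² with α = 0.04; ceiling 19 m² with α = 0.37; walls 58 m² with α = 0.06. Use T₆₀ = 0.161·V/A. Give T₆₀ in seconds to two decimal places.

Total absorption A = 19·0.04 + 19·0.37 + 58·0.06 = 11.27 m² sabins.
T₆₀ = 0.161 × 64 / 11.27 = 0.914 s.

0.91 s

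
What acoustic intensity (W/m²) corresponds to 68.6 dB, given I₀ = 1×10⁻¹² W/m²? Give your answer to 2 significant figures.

7.2e-06 W/m²

L = 10·log₁₀(I/I₀) ⇒ I = I₀·10^(L/10) = 10⁻¹² × 10^6.86.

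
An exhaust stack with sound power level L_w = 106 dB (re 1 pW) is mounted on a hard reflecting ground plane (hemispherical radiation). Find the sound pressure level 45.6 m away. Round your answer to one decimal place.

64.8 dB

The power spreads over a hemisphere of area 2π·r², so L_p = L_w − 10·log₁₀(2π·r²).
2π·r² = 1.307e+04 m², 10·log₁₀ of that is 41.161 dB.
L_p = 106 − 41.161 = 64.84 dB.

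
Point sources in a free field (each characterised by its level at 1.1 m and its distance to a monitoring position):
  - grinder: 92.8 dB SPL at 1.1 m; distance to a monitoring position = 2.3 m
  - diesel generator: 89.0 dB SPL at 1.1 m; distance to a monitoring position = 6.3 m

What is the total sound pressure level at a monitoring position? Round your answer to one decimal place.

Propagate each source to the receiver with L = L_ref − 20·log₁₀(r/r_ref), then add intensities.
grinder: 92.8 − 20·log₁₀(2.3/1.1) = 92.8 − 6.41 = 86.39 dB SPL.
diesel generator: 89.0 − 20·log₁₀(6.3/1.1) = 89.0 − 15.16 = 73.84 dB SPL.
Σ 10^(L/10) = 4.601e+08 → L_total = 10·log₁₀(4.601e+08) = 86.63 dB SPL.

86.6 dB SPL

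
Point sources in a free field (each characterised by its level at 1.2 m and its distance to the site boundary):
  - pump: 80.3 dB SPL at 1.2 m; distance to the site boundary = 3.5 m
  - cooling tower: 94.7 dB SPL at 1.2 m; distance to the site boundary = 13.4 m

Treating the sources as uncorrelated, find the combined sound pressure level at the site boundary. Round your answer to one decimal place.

Propagate each source to the receiver with L = L_ref − 20·log₁₀(r/r_ref), then add intensities.
pump: 80.3 − 20·log₁₀(3.5/1.2) = 80.3 − 9.30 = 71.00 dB SPL.
cooling tower: 94.7 − 20·log₁₀(13.4/1.2) = 94.7 − 20.96 = 73.74 dB SPL.
Σ 10^(L/10) = 3.626e+07 → L_total = 10·log₁₀(3.626e+07) = 75.59 dB SPL.

75.6 dB SPL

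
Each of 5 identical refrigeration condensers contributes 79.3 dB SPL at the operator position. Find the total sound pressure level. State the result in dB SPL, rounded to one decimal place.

86.3 dB SPL

L_total = L₁ + 10·log₁₀ N for N identical incoherent sources.
L_total = 79.3 + 10·log₁₀(5) = 79.3 + 6.990 = 86.29 dB SPL.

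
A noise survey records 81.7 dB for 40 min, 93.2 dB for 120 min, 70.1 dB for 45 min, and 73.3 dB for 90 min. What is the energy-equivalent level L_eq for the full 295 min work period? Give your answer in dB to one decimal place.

L_eq = 10·log₁₀[(1/T)·Σ tᵢ·10^(Lᵢ/10)] with T = 295 min.
Σ tᵢ·10^(Lᵢ/10) = 40·10^(81.7/10) + 120·10^(93.2/10) + 45·10^(70.1/10) + 90·10^(73.3/10) = 2.590e+11.
L_eq = 10·log₁₀(2.590e+11/295) = 89.44 dB.

89.4 dB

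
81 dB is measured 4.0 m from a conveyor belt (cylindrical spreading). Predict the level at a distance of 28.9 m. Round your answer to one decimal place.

72.4 dB

Line-source attenuation: ΔL = 10·log₁₀(r₂/r₁) = 10·log₁₀(28.9/4.0) = 8.588 dB.
L₂ = 81 − 10·log₁₀(28.9/4.0) = 81 − 8.588 = 72.41 dB.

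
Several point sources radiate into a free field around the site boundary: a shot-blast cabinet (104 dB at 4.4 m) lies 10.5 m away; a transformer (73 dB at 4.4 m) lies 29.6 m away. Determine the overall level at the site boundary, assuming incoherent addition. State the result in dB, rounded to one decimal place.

96.4 dB

Apply inverse-square spreading to bring every level to the receiver, then sum 10^(L/10).
shot-blast cabinet: 104 − 20·log₁₀(10.5/4.4) = 104 − 7.55 = 96.45 dB.
transformer: 73 − 20·log₁₀(29.6/4.4) = 73 − 16.56 = 56.44 dB.
Σ 10^(L/10) = 4.411e+09 → L_total = 10·log₁₀(4.411e+09) = 96.45 dB.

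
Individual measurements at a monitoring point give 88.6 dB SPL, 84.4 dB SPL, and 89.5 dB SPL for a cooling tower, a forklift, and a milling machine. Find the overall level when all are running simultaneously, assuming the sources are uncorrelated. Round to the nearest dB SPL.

93 dB SPL

Incoherent sources combine by intensity addition: L_total = 10·log₁₀(Σ 10^(L_i/10)).
Σ 10^(L/10) = 10^(88.6/10) + 10^(84.4/10) + 10^(89.5/10) = 1.891e+09.
L_total = 10·log₁₀(1.891e+09) = 92.77 dB SPL.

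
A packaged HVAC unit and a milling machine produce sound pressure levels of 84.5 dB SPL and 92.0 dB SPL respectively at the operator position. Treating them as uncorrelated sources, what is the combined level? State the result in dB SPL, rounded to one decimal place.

92.7 dB SPL

Incoherent sources combine by intensity addition: L_total = 10·log₁₀(Σ 10^(L_i/10)).
Σ 10^(L/10) = 10^(84.5/10) + 10^(92.0/10) = 1.867e+09.
L_total = 10·log₁₀(1.867e+09) = 92.71 dB SPL.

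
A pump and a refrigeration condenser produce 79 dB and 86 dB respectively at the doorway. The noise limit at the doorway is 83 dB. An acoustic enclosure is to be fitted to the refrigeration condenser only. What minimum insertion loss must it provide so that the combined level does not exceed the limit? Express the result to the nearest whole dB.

Fixed contribution from the other source: Σ 10^(L/10) = 10^(79/10) = 7.943e+07 (79.00 dB).
The limit corresponds to 10^(83/10) = 1.995e+08; subtracting the fixed part leaves 1.201e+08 for the refrigeration condenser, i.e. 80.80 dB.
So the refrigeration condenser must be reduced from 86 to 80.80 dB: IL = 5.20 dB.

5 dB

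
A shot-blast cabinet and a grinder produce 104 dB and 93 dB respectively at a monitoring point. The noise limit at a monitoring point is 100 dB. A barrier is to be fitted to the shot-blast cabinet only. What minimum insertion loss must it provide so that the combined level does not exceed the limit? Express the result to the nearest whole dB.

5 dB

Fixed contribution from the other source: Σ 10^(L/10) = 10^(93/10) = 1.995e+09 (93.00 dB).
To meet 100 dB overall, the treated shot-blast cabinet may contribute at most 10^(100/10) − 1.995e+09 = 8.005e+09, i.e. 99.03 dB.
Required insertion loss = 104 − 99.03 = 4.97 dB.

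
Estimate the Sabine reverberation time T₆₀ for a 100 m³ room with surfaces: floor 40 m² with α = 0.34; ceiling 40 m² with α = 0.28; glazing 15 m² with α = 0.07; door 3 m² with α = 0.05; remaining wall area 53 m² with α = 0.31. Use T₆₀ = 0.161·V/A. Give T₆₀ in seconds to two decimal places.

0.38 s

Total absorption A = 40·0.34 + 40·0.28 + 15·0.07 + 3·0.05 + 53·0.31 = 42.43 m² sabins.
T₆₀ = 0.161 × 100 / 42.43 = 0.379 s.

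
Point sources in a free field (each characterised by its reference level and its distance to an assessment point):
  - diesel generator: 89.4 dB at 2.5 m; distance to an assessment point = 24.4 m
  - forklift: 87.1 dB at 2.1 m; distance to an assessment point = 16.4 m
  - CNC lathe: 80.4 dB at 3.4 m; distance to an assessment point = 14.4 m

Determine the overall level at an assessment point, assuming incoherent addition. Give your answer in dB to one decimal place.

73.7 dB

First find each source's level at the receiver (point-source: −20·log₁₀(r/r_ref)), then combine on an intensity basis.
diesel generator: 89.4 − 20·log₁₀(24.4/2.5) = 89.4 − 19.79 = 69.61 dB.
forklift: 87.1 − 20·log₁₀(16.4/2.1) = 87.1 − 17.85 = 69.25 dB.
CNC lathe: 80.4 − 20·log₁₀(14.4/3.4) = 80.4 − 12.54 = 67.86 dB.
Σ 10^(L/10) = 2.367e+07 → L_total = 10·log₁₀(2.367e+07) = 73.74 dB.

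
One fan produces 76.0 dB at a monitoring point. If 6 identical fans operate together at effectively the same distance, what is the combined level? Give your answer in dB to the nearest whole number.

N identical incoherent sources raise the level by 10·log₁₀ N.
L_total = 76.0 + 10·log₁₀(6) = 76.0 + 7.782 = 83.78 dB.

84 dB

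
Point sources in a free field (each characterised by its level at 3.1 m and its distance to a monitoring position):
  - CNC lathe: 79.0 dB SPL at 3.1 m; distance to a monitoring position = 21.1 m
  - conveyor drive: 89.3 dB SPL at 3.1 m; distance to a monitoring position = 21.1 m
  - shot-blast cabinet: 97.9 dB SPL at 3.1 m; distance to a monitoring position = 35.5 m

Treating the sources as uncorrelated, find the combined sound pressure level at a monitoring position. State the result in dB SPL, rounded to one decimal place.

78.3 dB SPL

First find each source's level at the receiver (point-source: −20·log₁₀(r/r_ref)), then combine on an intensity basis.
CNC lathe: 79.0 − 20·log₁₀(21.1/3.1) = 79.0 − 16.66 = 62.34 dB SPL.
conveyor drive: 89.3 − 20·log₁₀(21.1/3.1) = 89.3 − 16.66 = 72.64 dB SPL.
shot-blast cabinet: 97.9 − 20·log₁₀(35.5/3.1) = 97.9 − 21.18 = 76.72 dB SPL.
Σ 10^(L/10) = 6.710e+07 → L_total = 10·log₁₀(6.710e+07) = 78.27 dB SPL.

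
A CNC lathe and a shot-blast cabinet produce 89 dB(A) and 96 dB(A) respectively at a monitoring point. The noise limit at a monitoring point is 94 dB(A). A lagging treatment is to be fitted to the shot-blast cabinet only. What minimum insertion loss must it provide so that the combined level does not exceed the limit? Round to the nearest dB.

The untreated sources together contribute 10^(89/10) = 7.943e+08, i.e. 89.00 dB(A).
To meet 94 dB(A) overall, the treated shot-blast cabinet may contribute at most 10^(94/10) − 7.943e+08 = 1.718e+09, i.e. 92.35 dB(A).
Required insertion loss = 96 − 92.35 = 3.65 dB.

4 dB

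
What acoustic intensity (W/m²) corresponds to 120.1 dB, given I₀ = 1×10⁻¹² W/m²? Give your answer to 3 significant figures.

I = I₀·10^(L/10) = 10⁻¹² × 10^(120.1/10) = 10^(0.010).

1.02 W/m²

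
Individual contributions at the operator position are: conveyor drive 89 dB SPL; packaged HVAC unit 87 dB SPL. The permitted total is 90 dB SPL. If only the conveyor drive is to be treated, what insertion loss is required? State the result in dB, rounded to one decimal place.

The untreated sources together contribute 10^(87/10) = 5.012e+08, i.e. 87.00 dB SPL.
To meet 90 dB SPL overall, the treated conveyor drive may contribute at most 10^(90/10) − 5.012e+08 = 4.988e+08, i.e. 86.98 dB SPL.
Required insertion loss = 89 − 86.98 = 2.02 dB.

2.0 dB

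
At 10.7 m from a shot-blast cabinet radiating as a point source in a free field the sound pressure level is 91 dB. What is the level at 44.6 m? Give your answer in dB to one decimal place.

78.6 dB

Point-source attenuation: ΔL = 20·log₁₀(r₂/r₁) = 20·log₁₀(44.6/10.7) = 12.399 dB.
L₂ = 91 − 20·log₁₀(44.6/10.7) = 91 − 12.399 = 78.60 dB.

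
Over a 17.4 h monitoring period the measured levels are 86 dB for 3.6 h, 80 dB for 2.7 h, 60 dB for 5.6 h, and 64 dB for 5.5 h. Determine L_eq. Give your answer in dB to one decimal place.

The energy average is taken in the linear domain: L_eq = 10·log₁₀[(Σ tᵢ·10^(Lᵢ/10))/T], T = 17.4 h.
Σ tᵢ·10^(Lᵢ/10) = 3.6·10^(86/10) + 2.7·10^(80/10) + 5.6·10^(60/10) + 5.5·10^(64/10) = 1.723e+09.
L_eq = 10·log₁₀(1.723e+09/17.4) = 79.96 dB.

80.0 dB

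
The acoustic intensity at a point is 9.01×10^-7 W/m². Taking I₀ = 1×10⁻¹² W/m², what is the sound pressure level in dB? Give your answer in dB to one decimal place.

Dividing by I₀ shifts the exponent by 12: I/I₀ = 9.01×10^5.
L = 10·(0.9547 + 5) = 59.55 dB.

59.5 dB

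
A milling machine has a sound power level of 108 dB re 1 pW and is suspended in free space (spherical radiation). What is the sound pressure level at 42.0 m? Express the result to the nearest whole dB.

The power spreads over a sphere of area 4π·r², so L_p = L_w − 10·log₁₀(4π·r²).
4π·r² = 2.217e+04 m², 10·log₁₀ of that is 43.457 dB.
L_p = 108 − 43.457 = 64.54 dB.

65 dB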